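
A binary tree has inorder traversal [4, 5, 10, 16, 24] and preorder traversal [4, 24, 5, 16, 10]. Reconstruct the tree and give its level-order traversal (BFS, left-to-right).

Inorder:  [4, 5, 10, 16, 24]
Preorder: [4, 24, 5, 16, 10]
Algorithm: preorder visits root first, so consume preorder in order;
for each root, split the current inorder slice at that value into
left-subtree inorder and right-subtree inorder, then recurse.
Recursive splits:
  root=4; inorder splits into left=[], right=[5, 10, 16, 24]
  root=24; inorder splits into left=[5, 10, 16], right=[]
  root=5; inorder splits into left=[], right=[10, 16]
  root=16; inorder splits into left=[10], right=[]
  root=10; inorder splits into left=[], right=[]
Reconstructed level-order: [4, 24, 5, 16, 10]


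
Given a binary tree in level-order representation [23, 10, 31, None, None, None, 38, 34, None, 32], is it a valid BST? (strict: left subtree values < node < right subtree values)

Level-order array: [23, 10, 31, None, None, None, 38, 34, None, 32]
Validate using subtree bounds (lo, hi): at each node, require lo < value < hi,
then recurse left with hi=value and right with lo=value.
Preorder trace (stopping at first violation):
  at node 23 with bounds (-inf, +inf): OK
  at node 10 with bounds (-inf, 23): OK
  at node 31 with bounds (23, +inf): OK
  at node 38 with bounds (31, +inf): OK
  at node 34 with bounds (31, 38): OK
  at node 32 with bounds (31, 34): OK
No violation found at any node.
Result: Valid BST


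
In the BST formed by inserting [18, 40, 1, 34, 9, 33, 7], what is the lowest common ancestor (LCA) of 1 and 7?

Tree insertion order: [18, 40, 1, 34, 9, 33, 7]
Tree (level-order array): [18, 1, 40, None, 9, 34, None, 7, None, 33]
In a BST, the LCA of p=1, q=7 is the first node v on the
root-to-leaf path with p <= v <= q (go left if both < v, right if both > v).
Walk from root:
  at 18: both 1 and 7 < 18, go left
  at 1: 1 <= 1 <= 7, this is the LCA
LCA = 1


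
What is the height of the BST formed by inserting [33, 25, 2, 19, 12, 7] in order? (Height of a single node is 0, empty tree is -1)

Insertion order: [33, 25, 2, 19, 12, 7]
Tree (level-order array): [33, 25, None, 2, None, None, 19, 12, None, 7]
Compute height bottom-up (empty subtree = -1):
  height(7) = 1 + max(-1, -1) = 0
  height(12) = 1 + max(0, -1) = 1
  height(19) = 1 + max(1, -1) = 2
  height(2) = 1 + max(-1, 2) = 3
  height(25) = 1 + max(3, -1) = 4
  height(33) = 1 + max(4, -1) = 5
Height = 5


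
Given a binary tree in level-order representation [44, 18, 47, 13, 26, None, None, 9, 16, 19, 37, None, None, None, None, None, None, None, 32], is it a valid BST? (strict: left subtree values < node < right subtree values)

Level-order array: [44, 18, 47, 13, 26, None, None, 9, 16, 19, 37, None, None, None, None, None, None, None, 32]
Validate using subtree bounds (lo, hi): at each node, require lo < value < hi,
then recurse left with hi=value and right with lo=value.
Preorder trace (stopping at first violation):
  at node 44 with bounds (-inf, +inf): OK
  at node 18 with bounds (-inf, 44): OK
  at node 13 with bounds (-inf, 18): OK
  at node 9 with bounds (-inf, 13): OK
  at node 16 with bounds (13, 18): OK
  at node 26 with bounds (18, 44): OK
  at node 19 with bounds (18, 26): OK
  at node 37 with bounds (26, 44): OK
  at node 32 with bounds (37, 44): VIOLATION
Node 32 violates its bound: not (37 < 32 < 44).
Result: Not a valid BST


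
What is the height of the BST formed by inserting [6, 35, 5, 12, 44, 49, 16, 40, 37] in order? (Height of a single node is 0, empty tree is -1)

Insertion order: [6, 35, 5, 12, 44, 49, 16, 40, 37]
Tree (level-order array): [6, 5, 35, None, None, 12, 44, None, 16, 40, 49, None, None, 37]
Compute height bottom-up (empty subtree = -1):
  height(5) = 1 + max(-1, -1) = 0
  height(16) = 1 + max(-1, -1) = 0
  height(12) = 1 + max(-1, 0) = 1
  height(37) = 1 + max(-1, -1) = 0
  height(40) = 1 + max(0, -1) = 1
  height(49) = 1 + max(-1, -1) = 0
  height(44) = 1 + max(1, 0) = 2
  height(35) = 1 + max(1, 2) = 3
  height(6) = 1 + max(0, 3) = 4
Height = 4


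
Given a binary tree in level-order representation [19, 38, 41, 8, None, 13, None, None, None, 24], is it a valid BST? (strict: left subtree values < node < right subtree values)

Level-order array: [19, 38, 41, 8, None, 13, None, None, None, 24]
Validate using subtree bounds (lo, hi): at each node, require lo < value < hi,
then recurse left with hi=value and right with lo=value.
Preorder trace (stopping at first violation):
  at node 19 with bounds (-inf, +inf): OK
  at node 38 with bounds (-inf, 19): VIOLATION
Node 38 violates its bound: not (-inf < 38 < 19).
Result: Not a valid BST


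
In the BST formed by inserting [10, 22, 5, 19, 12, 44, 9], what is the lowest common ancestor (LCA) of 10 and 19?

Tree insertion order: [10, 22, 5, 19, 12, 44, 9]
Tree (level-order array): [10, 5, 22, None, 9, 19, 44, None, None, 12]
In a BST, the LCA of p=10, q=19 is the first node v on the
root-to-leaf path with p <= v <= q (go left if both < v, right if both > v).
Walk from root:
  at 10: 10 <= 10 <= 19, this is the LCA
LCA = 10


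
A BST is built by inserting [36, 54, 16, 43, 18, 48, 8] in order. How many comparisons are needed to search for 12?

Search path for 12: 36 -> 16 -> 8
Found: False
Comparisons: 3


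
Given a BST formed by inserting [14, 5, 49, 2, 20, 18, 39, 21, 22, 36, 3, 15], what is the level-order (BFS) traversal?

Tree insertion order: [14, 5, 49, 2, 20, 18, 39, 21, 22, 36, 3, 15]
Tree (level-order array): [14, 5, 49, 2, None, 20, None, None, 3, 18, 39, None, None, 15, None, 21, None, None, None, None, 22, None, 36]
BFS from the root, enqueuing left then right child of each popped node:
  queue [14] -> pop 14, enqueue [5, 49], visited so far: [14]
  queue [5, 49] -> pop 5, enqueue [2], visited so far: [14, 5]
  queue [49, 2] -> pop 49, enqueue [20], visited so far: [14, 5, 49]
  queue [2, 20] -> pop 2, enqueue [3], visited so far: [14, 5, 49, 2]
  queue [20, 3] -> pop 20, enqueue [18, 39], visited so far: [14, 5, 49, 2, 20]
  queue [3, 18, 39] -> pop 3, enqueue [none], visited so far: [14, 5, 49, 2, 20, 3]
  queue [18, 39] -> pop 18, enqueue [15], visited so far: [14, 5, 49, 2, 20, 3, 18]
  queue [39, 15] -> pop 39, enqueue [21], visited so far: [14, 5, 49, 2, 20, 3, 18, 39]
  queue [15, 21] -> pop 15, enqueue [none], visited so far: [14, 5, 49, 2, 20, 3, 18, 39, 15]
  queue [21] -> pop 21, enqueue [22], visited so far: [14, 5, 49, 2, 20, 3, 18, 39, 15, 21]
  queue [22] -> pop 22, enqueue [36], visited so far: [14, 5, 49, 2, 20, 3, 18, 39, 15, 21, 22]
  queue [36] -> pop 36, enqueue [none], visited so far: [14, 5, 49, 2, 20, 3, 18, 39, 15, 21, 22, 36]
Result: [14, 5, 49, 2, 20, 3, 18, 39, 15, 21, 22, 36]


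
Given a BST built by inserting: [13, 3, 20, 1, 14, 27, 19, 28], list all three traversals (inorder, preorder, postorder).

Tree insertion order: [13, 3, 20, 1, 14, 27, 19, 28]
Tree (level-order array): [13, 3, 20, 1, None, 14, 27, None, None, None, 19, None, 28]
Inorder (L, root, R): [1, 3, 13, 14, 19, 20, 27, 28]
Preorder (root, L, R): [13, 3, 1, 20, 14, 19, 27, 28]
Postorder (L, R, root): [1, 3, 19, 14, 28, 27, 20, 13]


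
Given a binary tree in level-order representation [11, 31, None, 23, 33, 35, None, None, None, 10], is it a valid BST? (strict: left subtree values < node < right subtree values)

Level-order array: [11, 31, None, 23, 33, 35, None, None, None, 10]
Validate using subtree bounds (lo, hi): at each node, require lo < value < hi,
then recurse left with hi=value and right with lo=value.
Preorder trace (stopping at first violation):
  at node 11 with bounds (-inf, +inf): OK
  at node 31 with bounds (-inf, 11): VIOLATION
Node 31 violates its bound: not (-inf < 31 < 11).
Result: Not a valid BST


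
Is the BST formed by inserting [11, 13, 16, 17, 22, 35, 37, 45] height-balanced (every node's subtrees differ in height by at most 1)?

Tree (level-order array): [11, None, 13, None, 16, None, 17, None, 22, None, 35, None, 37, None, 45]
Definition: a tree is height-balanced if, at every node, |h(left) - h(right)| <= 1 (empty subtree has height -1).
Bottom-up per-node check:
  node 45: h_left=-1, h_right=-1, diff=0 [OK], height=0
  node 37: h_left=-1, h_right=0, diff=1 [OK], height=1
  node 35: h_left=-1, h_right=1, diff=2 [FAIL (|-1-1|=2 > 1)], height=2
  node 22: h_left=-1, h_right=2, diff=3 [FAIL (|-1-2|=3 > 1)], height=3
  node 17: h_left=-1, h_right=3, diff=4 [FAIL (|-1-3|=4 > 1)], height=4
  node 16: h_left=-1, h_right=4, diff=5 [FAIL (|-1-4|=5 > 1)], height=5
  node 13: h_left=-1, h_right=5, diff=6 [FAIL (|-1-5|=6 > 1)], height=6
  node 11: h_left=-1, h_right=6, diff=7 [FAIL (|-1-6|=7 > 1)], height=7
Node 35 violates the condition: |-1 - 1| = 2 > 1.
Result: Not balanced


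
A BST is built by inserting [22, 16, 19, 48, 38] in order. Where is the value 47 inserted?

Starting tree (level order): [22, 16, 48, None, 19, 38]
Insertion path: 22 -> 48 -> 38
Result: insert 47 as right child of 38
Final tree (level order): [22, 16, 48, None, 19, 38, None, None, None, None, 47]


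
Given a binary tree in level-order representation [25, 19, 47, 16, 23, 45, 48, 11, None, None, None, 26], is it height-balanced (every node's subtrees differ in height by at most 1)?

Tree (level-order array): [25, 19, 47, 16, 23, 45, 48, 11, None, None, None, 26]
Definition: a tree is height-balanced if, at every node, |h(left) - h(right)| <= 1 (empty subtree has height -1).
Bottom-up per-node check:
  node 11: h_left=-1, h_right=-1, diff=0 [OK], height=0
  node 16: h_left=0, h_right=-1, diff=1 [OK], height=1
  node 23: h_left=-1, h_right=-1, diff=0 [OK], height=0
  node 19: h_left=1, h_right=0, diff=1 [OK], height=2
  node 26: h_left=-1, h_right=-1, diff=0 [OK], height=0
  node 45: h_left=0, h_right=-1, diff=1 [OK], height=1
  node 48: h_left=-1, h_right=-1, diff=0 [OK], height=0
  node 47: h_left=1, h_right=0, diff=1 [OK], height=2
  node 25: h_left=2, h_right=2, diff=0 [OK], height=3
All nodes satisfy the balance condition.
Result: Balanced


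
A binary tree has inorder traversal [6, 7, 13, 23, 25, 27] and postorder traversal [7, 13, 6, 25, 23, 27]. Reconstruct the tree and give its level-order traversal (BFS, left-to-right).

Inorder:   [6, 7, 13, 23, 25, 27]
Postorder: [7, 13, 6, 25, 23, 27]
Algorithm: postorder visits root last, so walk postorder right-to-left;
each value is the root of the current inorder slice — split it at that
value, recurse on the right subtree first, then the left.
Recursive splits:
  root=27; inorder splits into left=[6, 7, 13, 23, 25], right=[]
  root=23; inorder splits into left=[6, 7, 13], right=[25]
  root=25; inorder splits into left=[], right=[]
  root=6; inorder splits into left=[], right=[7, 13]
  root=13; inorder splits into left=[7], right=[]
  root=7; inorder splits into left=[], right=[]
Reconstructed level-order: [27, 23, 6, 25, 13, 7]


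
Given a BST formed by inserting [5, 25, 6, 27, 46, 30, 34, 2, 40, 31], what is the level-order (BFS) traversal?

Tree insertion order: [5, 25, 6, 27, 46, 30, 34, 2, 40, 31]
Tree (level-order array): [5, 2, 25, None, None, 6, 27, None, None, None, 46, 30, None, None, 34, 31, 40]
BFS from the root, enqueuing left then right child of each popped node:
  queue [5] -> pop 5, enqueue [2, 25], visited so far: [5]
  queue [2, 25] -> pop 2, enqueue [none], visited so far: [5, 2]
  queue [25] -> pop 25, enqueue [6, 27], visited so far: [5, 2, 25]
  queue [6, 27] -> pop 6, enqueue [none], visited so far: [5, 2, 25, 6]
  queue [27] -> pop 27, enqueue [46], visited so far: [5, 2, 25, 6, 27]
  queue [46] -> pop 46, enqueue [30], visited so far: [5, 2, 25, 6, 27, 46]
  queue [30] -> pop 30, enqueue [34], visited so far: [5, 2, 25, 6, 27, 46, 30]
  queue [34] -> pop 34, enqueue [31, 40], visited so far: [5, 2, 25, 6, 27, 46, 30, 34]
  queue [31, 40] -> pop 31, enqueue [none], visited so far: [5, 2, 25, 6, 27, 46, 30, 34, 31]
  queue [40] -> pop 40, enqueue [none], visited so far: [5, 2, 25, 6, 27, 46, 30, 34, 31, 40]
Result: [5, 2, 25, 6, 27, 46, 30, 34, 31, 40]


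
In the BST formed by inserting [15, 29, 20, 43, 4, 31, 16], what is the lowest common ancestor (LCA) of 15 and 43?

Tree insertion order: [15, 29, 20, 43, 4, 31, 16]
Tree (level-order array): [15, 4, 29, None, None, 20, 43, 16, None, 31]
In a BST, the LCA of p=15, q=43 is the first node v on the
root-to-leaf path with p <= v <= q (go left if both < v, right if both > v).
Walk from root:
  at 15: 15 <= 15 <= 43, this is the LCA
LCA = 15


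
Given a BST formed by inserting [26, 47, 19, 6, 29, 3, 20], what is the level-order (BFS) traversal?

Tree insertion order: [26, 47, 19, 6, 29, 3, 20]
Tree (level-order array): [26, 19, 47, 6, 20, 29, None, 3]
BFS from the root, enqueuing left then right child of each popped node:
  queue [26] -> pop 26, enqueue [19, 47], visited so far: [26]
  queue [19, 47] -> pop 19, enqueue [6, 20], visited so far: [26, 19]
  queue [47, 6, 20] -> pop 47, enqueue [29], visited so far: [26, 19, 47]
  queue [6, 20, 29] -> pop 6, enqueue [3], visited so far: [26, 19, 47, 6]
  queue [20, 29, 3] -> pop 20, enqueue [none], visited so far: [26, 19, 47, 6, 20]
  queue [29, 3] -> pop 29, enqueue [none], visited so far: [26, 19, 47, 6, 20, 29]
  queue [3] -> pop 3, enqueue [none], visited so far: [26, 19, 47, 6, 20, 29, 3]
Result: [26, 19, 47, 6, 20, 29, 3]


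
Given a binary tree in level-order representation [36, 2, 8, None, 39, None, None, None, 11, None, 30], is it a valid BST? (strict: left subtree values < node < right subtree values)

Level-order array: [36, 2, 8, None, 39, None, None, None, 11, None, 30]
Validate using subtree bounds (lo, hi): at each node, require lo < value < hi,
then recurse left with hi=value and right with lo=value.
Preorder trace (stopping at first violation):
  at node 36 with bounds (-inf, +inf): OK
  at node 2 with bounds (-inf, 36): OK
  at node 39 with bounds (2, 36): VIOLATION
Node 39 violates its bound: not (2 < 39 < 36).
Result: Not a valid BST


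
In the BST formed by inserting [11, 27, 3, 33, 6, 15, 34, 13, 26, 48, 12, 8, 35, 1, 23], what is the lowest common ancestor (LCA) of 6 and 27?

Tree insertion order: [11, 27, 3, 33, 6, 15, 34, 13, 26, 48, 12, 8, 35, 1, 23]
Tree (level-order array): [11, 3, 27, 1, 6, 15, 33, None, None, None, 8, 13, 26, None, 34, None, None, 12, None, 23, None, None, 48, None, None, None, None, 35]
In a BST, the LCA of p=6, q=27 is the first node v on the
root-to-leaf path with p <= v <= q (go left if both < v, right if both > v).
Walk from root:
  at 11: 6 <= 11 <= 27, this is the LCA
LCA = 11


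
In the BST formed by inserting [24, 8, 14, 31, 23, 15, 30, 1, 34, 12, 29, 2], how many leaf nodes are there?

Tree built from: [24, 8, 14, 31, 23, 15, 30, 1, 34, 12, 29, 2]
Tree (level-order array): [24, 8, 31, 1, 14, 30, 34, None, 2, 12, 23, 29, None, None, None, None, None, None, None, 15]
Rule: A leaf has 0 children.
Per-node child counts:
  node 24: 2 child(ren)
  node 8: 2 child(ren)
  node 1: 1 child(ren)
  node 2: 0 child(ren)
  node 14: 2 child(ren)
  node 12: 0 child(ren)
  node 23: 1 child(ren)
  node 15: 0 child(ren)
  node 31: 2 child(ren)
  node 30: 1 child(ren)
  node 29: 0 child(ren)
  node 34: 0 child(ren)
Matching nodes: [2, 12, 15, 29, 34]
Count of leaf nodes: 5


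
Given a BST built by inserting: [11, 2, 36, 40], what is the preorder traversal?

Tree insertion order: [11, 2, 36, 40]
Tree (level-order array): [11, 2, 36, None, None, None, 40]
Preorder traversal: [11, 2, 36, 40]


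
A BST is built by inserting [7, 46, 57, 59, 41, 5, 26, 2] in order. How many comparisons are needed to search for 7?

Search path for 7: 7
Found: True
Comparisons: 1


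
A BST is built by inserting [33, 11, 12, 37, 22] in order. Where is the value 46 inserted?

Starting tree (level order): [33, 11, 37, None, 12, None, None, None, 22]
Insertion path: 33 -> 37
Result: insert 46 as right child of 37
Final tree (level order): [33, 11, 37, None, 12, None, 46, None, 22]


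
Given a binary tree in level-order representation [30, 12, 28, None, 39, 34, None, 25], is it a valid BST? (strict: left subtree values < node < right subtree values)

Level-order array: [30, 12, 28, None, 39, 34, None, 25]
Validate using subtree bounds (lo, hi): at each node, require lo < value < hi,
then recurse left with hi=value and right with lo=value.
Preorder trace (stopping at first violation):
  at node 30 with bounds (-inf, +inf): OK
  at node 12 with bounds (-inf, 30): OK
  at node 39 with bounds (12, 30): VIOLATION
Node 39 violates its bound: not (12 < 39 < 30).
Result: Not a valid BST


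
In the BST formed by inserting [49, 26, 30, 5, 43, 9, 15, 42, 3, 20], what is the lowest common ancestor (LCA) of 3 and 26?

Tree insertion order: [49, 26, 30, 5, 43, 9, 15, 42, 3, 20]
Tree (level-order array): [49, 26, None, 5, 30, 3, 9, None, 43, None, None, None, 15, 42, None, None, 20]
In a BST, the LCA of p=3, q=26 is the first node v on the
root-to-leaf path with p <= v <= q (go left if both < v, right if both > v).
Walk from root:
  at 49: both 3 and 26 < 49, go left
  at 26: 3 <= 26 <= 26, this is the LCA
LCA = 26


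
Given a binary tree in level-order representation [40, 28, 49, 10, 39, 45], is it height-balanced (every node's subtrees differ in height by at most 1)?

Tree (level-order array): [40, 28, 49, 10, 39, 45]
Definition: a tree is height-balanced if, at every node, |h(left) - h(right)| <= 1 (empty subtree has height -1).
Bottom-up per-node check:
  node 10: h_left=-1, h_right=-1, diff=0 [OK], height=0
  node 39: h_left=-1, h_right=-1, diff=0 [OK], height=0
  node 28: h_left=0, h_right=0, diff=0 [OK], height=1
  node 45: h_left=-1, h_right=-1, diff=0 [OK], height=0
  node 49: h_left=0, h_right=-1, diff=1 [OK], height=1
  node 40: h_left=1, h_right=1, diff=0 [OK], height=2
All nodes satisfy the balance condition.
Result: Balanced


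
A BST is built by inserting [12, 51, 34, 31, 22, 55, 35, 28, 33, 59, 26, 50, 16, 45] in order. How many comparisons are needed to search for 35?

Search path for 35: 12 -> 51 -> 34 -> 35
Found: True
Comparisons: 4


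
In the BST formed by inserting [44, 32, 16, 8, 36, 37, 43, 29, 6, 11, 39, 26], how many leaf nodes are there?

Tree built from: [44, 32, 16, 8, 36, 37, 43, 29, 6, 11, 39, 26]
Tree (level-order array): [44, 32, None, 16, 36, 8, 29, None, 37, 6, 11, 26, None, None, 43, None, None, None, None, None, None, 39]
Rule: A leaf has 0 children.
Per-node child counts:
  node 44: 1 child(ren)
  node 32: 2 child(ren)
  node 16: 2 child(ren)
  node 8: 2 child(ren)
  node 6: 0 child(ren)
  node 11: 0 child(ren)
  node 29: 1 child(ren)
  node 26: 0 child(ren)
  node 36: 1 child(ren)
  node 37: 1 child(ren)
  node 43: 1 child(ren)
  node 39: 0 child(ren)
Matching nodes: [6, 11, 26, 39]
Count of leaf nodes: 4


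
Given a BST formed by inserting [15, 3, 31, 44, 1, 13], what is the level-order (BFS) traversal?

Tree insertion order: [15, 3, 31, 44, 1, 13]
Tree (level-order array): [15, 3, 31, 1, 13, None, 44]
BFS from the root, enqueuing left then right child of each popped node:
  queue [15] -> pop 15, enqueue [3, 31], visited so far: [15]
  queue [3, 31] -> pop 3, enqueue [1, 13], visited so far: [15, 3]
  queue [31, 1, 13] -> pop 31, enqueue [44], visited so far: [15, 3, 31]
  queue [1, 13, 44] -> pop 1, enqueue [none], visited so far: [15, 3, 31, 1]
  queue [13, 44] -> pop 13, enqueue [none], visited so far: [15, 3, 31, 1, 13]
  queue [44] -> pop 44, enqueue [none], visited so far: [15, 3, 31, 1, 13, 44]
Result: [15, 3, 31, 1, 13, 44]


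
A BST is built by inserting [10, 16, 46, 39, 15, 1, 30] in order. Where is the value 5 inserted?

Starting tree (level order): [10, 1, 16, None, None, 15, 46, None, None, 39, None, 30]
Insertion path: 10 -> 1
Result: insert 5 as right child of 1
Final tree (level order): [10, 1, 16, None, 5, 15, 46, None, None, None, None, 39, None, 30]


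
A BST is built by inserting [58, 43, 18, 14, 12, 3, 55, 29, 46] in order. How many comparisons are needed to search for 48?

Search path for 48: 58 -> 43 -> 55 -> 46
Found: False
Comparisons: 4


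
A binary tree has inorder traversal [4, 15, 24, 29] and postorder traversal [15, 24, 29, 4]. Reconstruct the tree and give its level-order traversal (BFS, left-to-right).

Inorder:   [4, 15, 24, 29]
Postorder: [15, 24, 29, 4]
Algorithm: postorder visits root last, so walk postorder right-to-left;
each value is the root of the current inorder slice — split it at that
value, recurse on the right subtree first, then the left.
Recursive splits:
  root=4; inorder splits into left=[], right=[15, 24, 29]
  root=29; inorder splits into left=[15, 24], right=[]
  root=24; inorder splits into left=[15], right=[]
  root=15; inorder splits into left=[], right=[]
Reconstructed level-order: [4, 29, 24, 15]


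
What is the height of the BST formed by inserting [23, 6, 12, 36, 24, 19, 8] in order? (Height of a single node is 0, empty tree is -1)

Insertion order: [23, 6, 12, 36, 24, 19, 8]
Tree (level-order array): [23, 6, 36, None, 12, 24, None, 8, 19]
Compute height bottom-up (empty subtree = -1):
  height(8) = 1 + max(-1, -1) = 0
  height(19) = 1 + max(-1, -1) = 0
  height(12) = 1 + max(0, 0) = 1
  height(6) = 1 + max(-1, 1) = 2
  height(24) = 1 + max(-1, -1) = 0
  height(36) = 1 + max(0, -1) = 1
  height(23) = 1 + max(2, 1) = 3
Height = 3


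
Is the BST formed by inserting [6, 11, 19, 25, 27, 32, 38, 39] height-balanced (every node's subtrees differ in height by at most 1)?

Tree (level-order array): [6, None, 11, None, 19, None, 25, None, 27, None, 32, None, 38, None, 39]
Definition: a tree is height-balanced if, at every node, |h(left) - h(right)| <= 1 (empty subtree has height -1).
Bottom-up per-node check:
  node 39: h_left=-1, h_right=-1, diff=0 [OK], height=0
  node 38: h_left=-1, h_right=0, diff=1 [OK], height=1
  node 32: h_left=-1, h_right=1, diff=2 [FAIL (|-1-1|=2 > 1)], height=2
  node 27: h_left=-1, h_right=2, diff=3 [FAIL (|-1-2|=3 > 1)], height=3
  node 25: h_left=-1, h_right=3, diff=4 [FAIL (|-1-3|=4 > 1)], height=4
  node 19: h_left=-1, h_right=4, diff=5 [FAIL (|-1-4|=5 > 1)], height=5
  node 11: h_left=-1, h_right=5, diff=6 [FAIL (|-1-5|=6 > 1)], height=6
  node 6: h_left=-1, h_right=6, diff=7 [FAIL (|-1-6|=7 > 1)], height=7
Node 32 violates the condition: |-1 - 1| = 2 > 1.
Result: Not balanced


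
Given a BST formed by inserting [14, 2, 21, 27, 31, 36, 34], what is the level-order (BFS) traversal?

Tree insertion order: [14, 2, 21, 27, 31, 36, 34]
Tree (level-order array): [14, 2, 21, None, None, None, 27, None, 31, None, 36, 34]
BFS from the root, enqueuing left then right child of each popped node:
  queue [14] -> pop 14, enqueue [2, 21], visited so far: [14]
  queue [2, 21] -> pop 2, enqueue [none], visited so far: [14, 2]
  queue [21] -> pop 21, enqueue [27], visited so far: [14, 2, 21]
  queue [27] -> pop 27, enqueue [31], visited so far: [14, 2, 21, 27]
  queue [31] -> pop 31, enqueue [36], visited so far: [14, 2, 21, 27, 31]
  queue [36] -> pop 36, enqueue [34], visited so far: [14, 2, 21, 27, 31, 36]
  queue [34] -> pop 34, enqueue [none], visited so far: [14, 2, 21, 27, 31, 36, 34]
Result: [14, 2, 21, 27, 31, 36, 34]


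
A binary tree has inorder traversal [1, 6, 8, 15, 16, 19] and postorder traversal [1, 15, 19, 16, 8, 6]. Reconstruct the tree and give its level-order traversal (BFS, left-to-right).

Inorder:   [1, 6, 8, 15, 16, 19]
Postorder: [1, 15, 19, 16, 8, 6]
Algorithm: postorder visits root last, so walk postorder right-to-left;
each value is the root of the current inorder slice — split it at that
value, recurse on the right subtree first, then the left.
Recursive splits:
  root=6; inorder splits into left=[1], right=[8, 15, 16, 19]
  root=8; inorder splits into left=[], right=[15, 16, 19]
  root=16; inorder splits into left=[15], right=[19]
  root=19; inorder splits into left=[], right=[]
  root=15; inorder splits into left=[], right=[]
  root=1; inorder splits into left=[], right=[]
Reconstructed level-order: [6, 1, 8, 16, 15, 19]


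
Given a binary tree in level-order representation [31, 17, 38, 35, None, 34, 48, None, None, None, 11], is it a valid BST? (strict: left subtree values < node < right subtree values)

Level-order array: [31, 17, 38, 35, None, 34, 48, None, None, None, 11]
Validate using subtree bounds (lo, hi): at each node, require lo < value < hi,
then recurse left with hi=value and right with lo=value.
Preorder trace (stopping at first violation):
  at node 31 with bounds (-inf, +inf): OK
  at node 17 with bounds (-inf, 31): OK
  at node 35 with bounds (-inf, 17): VIOLATION
Node 35 violates its bound: not (-inf < 35 < 17).
Result: Not a valid BST


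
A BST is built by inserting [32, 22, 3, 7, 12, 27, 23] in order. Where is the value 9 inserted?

Starting tree (level order): [32, 22, None, 3, 27, None, 7, 23, None, None, 12]
Insertion path: 32 -> 22 -> 3 -> 7 -> 12
Result: insert 9 as left child of 12
Final tree (level order): [32, 22, None, 3, 27, None, 7, 23, None, None, 12, None, None, 9]


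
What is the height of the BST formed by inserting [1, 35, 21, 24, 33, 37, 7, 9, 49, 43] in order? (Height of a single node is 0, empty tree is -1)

Insertion order: [1, 35, 21, 24, 33, 37, 7, 9, 49, 43]
Tree (level-order array): [1, None, 35, 21, 37, 7, 24, None, 49, None, 9, None, 33, 43]
Compute height bottom-up (empty subtree = -1):
  height(9) = 1 + max(-1, -1) = 0
  height(7) = 1 + max(-1, 0) = 1
  height(33) = 1 + max(-1, -1) = 0
  height(24) = 1 + max(-1, 0) = 1
  height(21) = 1 + max(1, 1) = 2
  height(43) = 1 + max(-1, -1) = 0
  height(49) = 1 + max(0, -1) = 1
  height(37) = 1 + max(-1, 1) = 2
  height(35) = 1 + max(2, 2) = 3
  height(1) = 1 + max(-1, 3) = 4
Height = 4


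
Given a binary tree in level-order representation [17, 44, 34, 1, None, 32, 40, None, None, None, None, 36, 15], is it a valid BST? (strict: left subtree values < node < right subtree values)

Level-order array: [17, 44, 34, 1, None, 32, 40, None, None, None, None, 36, 15]
Validate using subtree bounds (lo, hi): at each node, require lo < value < hi,
then recurse left with hi=value and right with lo=value.
Preorder trace (stopping at first violation):
  at node 17 with bounds (-inf, +inf): OK
  at node 44 with bounds (-inf, 17): VIOLATION
Node 44 violates its bound: not (-inf < 44 < 17).
Result: Not a valid BST


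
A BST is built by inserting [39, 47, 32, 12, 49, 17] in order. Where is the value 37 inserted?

Starting tree (level order): [39, 32, 47, 12, None, None, 49, None, 17]
Insertion path: 39 -> 32
Result: insert 37 as right child of 32
Final tree (level order): [39, 32, 47, 12, 37, None, 49, None, 17]


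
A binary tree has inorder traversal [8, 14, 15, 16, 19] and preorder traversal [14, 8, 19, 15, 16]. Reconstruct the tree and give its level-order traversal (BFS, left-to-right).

Inorder:  [8, 14, 15, 16, 19]
Preorder: [14, 8, 19, 15, 16]
Algorithm: preorder visits root first, so consume preorder in order;
for each root, split the current inorder slice at that value into
left-subtree inorder and right-subtree inorder, then recurse.
Recursive splits:
  root=14; inorder splits into left=[8], right=[15, 16, 19]
  root=8; inorder splits into left=[], right=[]
  root=19; inorder splits into left=[15, 16], right=[]
  root=15; inorder splits into left=[], right=[16]
  root=16; inorder splits into left=[], right=[]
Reconstructed level-order: [14, 8, 19, 15, 16]


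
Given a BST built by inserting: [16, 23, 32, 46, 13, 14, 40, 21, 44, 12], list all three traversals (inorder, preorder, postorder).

Tree insertion order: [16, 23, 32, 46, 13, 14, 40, 21, 44, 12]
Tree (level-order array): [16, 13, 23, 12, 14, 21, 32, None, None, None, None, None, None, None, 46, 40, None, None, 44]
Inorder (L, root, R): [12, 13, 14, 16, 21, 23, 32, 40, 44, 46]
Preorder (root, L, R): [16, 13, 12, 14, 23, 21, 32, 46, 40, 44]
Postorder (L, R, root): [12, 14, 13, 21, 44, 40, 46, 32, 23, 16]


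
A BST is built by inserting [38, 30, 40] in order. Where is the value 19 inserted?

Starting tree (level order): [38, 30, 40]
Insertion path: 38 -> 30
Result: insert 19 as left child of 30
Final tree (level order): [38, 30, 40, 19]


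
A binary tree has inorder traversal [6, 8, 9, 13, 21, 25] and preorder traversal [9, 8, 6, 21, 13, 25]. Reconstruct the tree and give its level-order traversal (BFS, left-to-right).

Inorder:  [6, 8, 9, 13, 21, 25]
Preorder: [9, 8, 6, 21, 13, 25]
Algorithm: preorder visits root first, so consume preorder in order;
for each root, split the current inorder slice at that value into
left-subtree inorder and right-subtree inorder, then recurse.
Recursive splits:
  root=9; inorder splits into left=[6, 8], right=[13, 21, 25]
  root=8; inorder splits into left=[6], right=[]
  root=6; inorder splits into left=[], right=[]
  root=21; inorder splits into left=[13], right=[25]
  root=13; inorder splits into left=[], right=[]
  root=25; inorder splits into left=[], right=[]
Reconstructed level-order: [9, 8, 21, 6, 13, 25]


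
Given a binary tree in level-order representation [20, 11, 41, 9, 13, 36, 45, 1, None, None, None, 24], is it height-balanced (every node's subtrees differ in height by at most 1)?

Tree (level-order array): [20, 11, 41, 9, 13, 36, 45, 1, None, None, None, 24]
Definition: a tree is height-balanced if, at every node, |h(left) - h(right)| <= 1 (empty subtree has height -1).
Bottom-up per-node check:
  node 1: h_left=-1, h_right=-1, diff=0 [OK], height=0
  node 9: h_left=0, h_right=-1, diff=1 [OK], height=1
  node 13: h_left=-1, h_right=-1, diff=0 [OK], height=0
  node 11: h_left=1, h_right=0, diff=1 [OK], height=2
  node 24: h_left=-1, h_right=-1, diff=0 [OK], height=0
  node 36: h_left=0, h_right=-1, diff=1 [OK], height=1
  node 45: h_left=-1, h_right=-1, diff=0 [OK], height=0
  node 41: h_left=1, h_right=0, diff=1 [OK], height=2
  node 20: h_left=2, h_right=2, diff=0 [OK], height=3
All nodes satisfy the balance condition.
Result: Balanced


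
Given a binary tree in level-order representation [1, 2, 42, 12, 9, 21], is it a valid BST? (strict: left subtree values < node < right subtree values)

Level-order array: [1, 2, 42, 12, 9, 21]
Validate using subtree bounds (lo, hi): at each node, require lo < value < hi,
then recurse left with hi=value and right with lo=value.
Preorder trace (stopping at first violation):
  at node 1 with bounds (-inf, +inf): OK
  at node 2 with bounds (-inf, 1): VIOLATION
Node 2 violates its bound: not (-inf < 2 < 1).
Result: Not a valid BST


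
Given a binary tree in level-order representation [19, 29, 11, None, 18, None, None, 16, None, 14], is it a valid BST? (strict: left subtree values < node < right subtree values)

Level-order array: [19, 29, 11, None, 18, None, None, 16, None, 14]
Validate using subtree bounds (lo, hi): at each node, require lo < value < hi,
then recurse left with hi=value and right with lo=value.
Preorder trace (stopping at first violation):
  at node 19 with bounds (-inf, +inf): OK
  at node 29 with bounds (-inf, 19): VIOLATION
Node 29 violates its bound: not (-inf < 29 < 19).
Result: Not a valid BST


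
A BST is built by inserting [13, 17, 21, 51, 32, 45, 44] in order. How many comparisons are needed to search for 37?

Search path for 37: 13 -> 17 -> 21 -> 51 -> 32 -> 45 -> 44
Found: False
Comparisons: 7


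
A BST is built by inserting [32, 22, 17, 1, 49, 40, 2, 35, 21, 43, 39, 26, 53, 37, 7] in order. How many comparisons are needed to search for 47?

Search path for 47: 32 -> 49 -> 40 -> 43
Found: False
Comparisons: 4


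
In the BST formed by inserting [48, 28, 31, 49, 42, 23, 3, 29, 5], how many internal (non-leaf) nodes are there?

Tree built from: [48, 28, 31, 49, 42, 23, 3, 29, 5]
Tree (level-order array): [48, 28, 49, 23, 31, None, None, 3, None, 29, 42, None, 5]
Rule: An internal node has at least one child.
Per-node child counts:
  node 48: 2 child(ren)
  node 28: 2 child(ren)
  node 23: 1 child(ren)
  node 3: 1 child(ren)
  node 5: 0 child(ren)
  node 31: 2 child(ren)
  node 29: 0 child(ren)
  node 42: 0 child(ren)
  node 49: 0 child(ren)
Matching nodes: [48, 28, 23, 3, 31]
Count of internal (non-leaf) nodes: 5


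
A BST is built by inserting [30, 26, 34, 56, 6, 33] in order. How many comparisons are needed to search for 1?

Search path for 1: 30 -> 26 -> 6
Found: False
Comparisons: 3


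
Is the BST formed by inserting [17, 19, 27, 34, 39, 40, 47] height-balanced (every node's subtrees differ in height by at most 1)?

Tree (level-order array): [17, None, 19, None, 27, None, 34, None, 39, None, 40, None, 47]
Definition: a tree is height-balanced if, at every node, |h(left) - h(right)| <= 1 (empty subtree has height -1).
Bottom-up per-node check:
  node 47: h_left=-1, h_right=-1, diff=0 [OK], height=0
  node 40: h_left=-1, h_right=0, diff=1 [OK], height=1
  node 39: h_left=-1, h_right=1, diff=2 [FAIL (|-1-1|=2 > 1)], height=2
  node 34: h_left=-1, h_right=2, diff=3 [FAIL (|-1-2|=3 > 1)], height=3
  node 27: h_left=-1, h_right=3, diff=4 [FAIL (|-1-3|=4 > 1)], height=4
  node 19: h_left=-1, h_right=4, diff=5 [FAIL (|-1-4|=5 > 1)], height=5
  node 17: h_left=-1, h_right=5, diff=6 [FAIL (|-1-5|=6 > 1)], height=6
Node 39 violates the condition: |-1 - 1| = 2 > 1.
Result: Not balanced


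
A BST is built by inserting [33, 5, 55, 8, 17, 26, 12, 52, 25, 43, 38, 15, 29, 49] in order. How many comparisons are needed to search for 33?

Search path for 33: 33
Found: True
Comparisons: 1


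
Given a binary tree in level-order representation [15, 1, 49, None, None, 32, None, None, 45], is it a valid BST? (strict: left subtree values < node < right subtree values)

Level-order array: [15, 1, 49, None, None, 32, None, None, 45]
Validate using subtree bounds (lo, hi): at each node, require lo < value < hi,
then recurse left with hi=value and right with lo=value.
Preorder trace (stopping at first violation):
  at node 15 with bounds (-inf, +inf): OK
  at node 1 with bounds (-inf, 15): OK
  at node 49 with bounds (15, +inf): OK
  at node 32 with bounds (15, 49): OK
  at node 45 with bounds (32, 49): OK
No violation found at any node.
Result: Valid BST


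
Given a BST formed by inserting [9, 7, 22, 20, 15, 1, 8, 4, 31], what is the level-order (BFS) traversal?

Tree insertion order: [9, 7, 22, 20, 15, 1, 8, 4, 31]
Tree (level-order array): [9, 7, 22, 1, 8, 20, 31, None, 4, None, None, 15]
BFS from the root, enqueuing left then right child of each popped node:
  queue [9] -> pop 9, enqueue [7, 22], visited so far: [9]
  queue [7, 22] -> pop 7, enqueue [1, 8], visited so far: [9, 7]
  queue [22, 1, 8] -> pop 22, enqueue [20, 31], visited so far: [9, 7, 22]
  queue [1, 8, 20, 31] -> pop 1, enqueue [4], visited so far: [9, 7, 22, 1]
  queue [8, 20, 31, 4] -> pop 8, enqueue [none], visited so far: [9, 7, 22, 1, 8]
  queue [20, 31, 4] -> pop 20, enqueue [15], visited so far: [9, 7, 22, 1, 8, 20]
  queue [31, 4, 15] -> pop 31, enqueue [none], visited so far: [9, 7, 22, 1, 8, 20, 31]
  queue [4, 15] -> pop 4, enqueue [none], visited so far: [9, 7, 22, 1, 8, 20, 31, 4]
  queue [15] -> pop 15, enqueue [none], visited so far: [9, 7, 22, 1, 8, 20, 31, 4, 15]
Result: [9, 7, 22, 1, 8, 20, 31, 4, 15]


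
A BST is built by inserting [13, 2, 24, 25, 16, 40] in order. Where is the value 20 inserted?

Starting tree (level order): [13, 2, 24, None, None, 16, 25, None, None, None, 40]
Insertion path: 13 -> 24 -> 16
Result: insert 20 as right child of 16
Final tree (level order): [13, 2, 24, None, None, 16, 25, None, 20, None, 40]


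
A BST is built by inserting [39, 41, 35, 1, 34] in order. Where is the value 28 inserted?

Starting tree (level order): [39, 35, 41, 1, None, None, None, None, 34]
Insertion path: 39 -> 35 -> 1 -> 34
Result: insert 28 as left child of 34
Final tree (level order): [39, 35, 41, 1, None, None, None, None, 34, 28]


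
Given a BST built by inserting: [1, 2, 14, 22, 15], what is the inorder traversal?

Tree insertion order: [1, 2, 14, 22, 15]
Tree (level-order array): [1, None, 2, None, 14, None, 22, 15]
Inorder traversal: [1, 2, 14, 15, 22]


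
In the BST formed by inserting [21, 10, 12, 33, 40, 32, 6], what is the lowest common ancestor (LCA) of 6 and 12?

Tree insertion order: [21, 10, 12, 33, 40, 32, 6]
Tree (level-order array): [21, 10, 33, 6, 12, 32, 40]
In a BST, the LCA of p=6, q=12 is the first node v on the
root-to-leaf path with p <= v <= q (go left if both < v, right if both > v).
Walk from root:
  at 21: both 6 and 12 < 21, go left
  at 10: 6 <= 10 <= 12, this is the LCA
LCA = 10


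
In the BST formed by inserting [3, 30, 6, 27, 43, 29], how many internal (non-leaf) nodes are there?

Tree built from: [3, 30, 6, 27, 43, 29]
Tree (level-order array): [3, None, 30, 6, 43, None, 27, None, None, None, 29]
Rule: An internal node has at least one child.
Per-node child counts:
  node 3: 1 child(ren)
  node 30: 2 child(ren)
  node 6: 1 child(ren)
  node 27: 1 child(ren)
  node 29: 0 child(ren)
  node 43: 0 child(ren)
Matching nodes: [3, 30, 6, 27]
Count of internal (non-leaf) nodes: 4


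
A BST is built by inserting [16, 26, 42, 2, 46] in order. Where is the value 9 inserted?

Starting tree (level order): [16, 2, 26, None, None, None, 42, None, 46]
Insertion path: 16 -> 2
Result: insert 9 as right child of 2
Final tree (level order): [16, 2, 26, None, 9, None, 42, None, None, None, 46]


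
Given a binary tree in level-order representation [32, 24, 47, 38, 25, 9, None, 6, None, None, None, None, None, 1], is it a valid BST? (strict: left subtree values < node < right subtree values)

Level-order array: [32, 24, 47, 38, 25, 9, None, 6, None, None, None, None, None, 1]
Validate using subtree bounds (lo, hi): at each node, require lo < value < hi,
then recurse left with hi=value and right with lo=value.
Preorder trace (stopping at first violation):
  at node 32 with bounds (-inf, +inf): OK
  at node 24 with bounds (-inf, 32): OK
  at node 38 with bounds (-inf, 24): VIOLATION
Node 38 violates its bound: not (-inf < 38 < 24).
Result: Not a valid BST


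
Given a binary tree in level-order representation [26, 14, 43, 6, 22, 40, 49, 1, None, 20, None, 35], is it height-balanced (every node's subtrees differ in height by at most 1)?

Tree (level-order array): [26, 14, 43, 6, 22, 40, 49, 1, None, 20, None, 35]
Definition: a tree is height-balanced if, at every node, |h(left) - h(right)| <= 1 (empty subtree has height -1).
Bottom-up per-node check:
  node 1: h_left=-1, h_right=-1, diff=0 [OK], height=0
  node 6: h_left=0, h_right=-1, diff=1 [OK], height=1
  node 20: h_left=-1, h_right=-1, diff=0 [OK], height=0
  node 22: h_left=0, h_right=-1, diff=1 [OK], height=1
  node 14: h_left=1, h_right=1, diff=0 [OK], height=2
  node 35: h_left=-1, h_right=-1, diff=0 [OK], height=0
  node 40: h_left=0, h_right=-1, diff=1 [OK], height=1
  node 49: h_left=-1, h_right=-1, diff=0 [OK], height=0
  node 43: h_left=1, h_right=0, diff=1 [OK], height=2
  node 26: h_left=2, h_right=2, diff=0 [OK], height=3
All nodes satisfy the balance condition.
Result: Balanced


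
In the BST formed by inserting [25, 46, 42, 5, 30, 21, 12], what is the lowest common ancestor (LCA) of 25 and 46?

Tree insertion order: [25, 46, 42, 5, 30, 21, 12]
Tree (level-order array): [25, 5, 46, None, 21, 42, None, 12, None, 30]
In a BST, the LCA of p=25, q=46 is the first node v on the
root-to-leaf path with p <= v <= q (go left if both < v, right if both > v).
Walk from root:
  at 25: 25 <= 25 <= 46, this is the LCA
LCA = 25


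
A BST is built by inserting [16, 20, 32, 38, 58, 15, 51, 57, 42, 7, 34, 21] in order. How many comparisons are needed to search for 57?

Search path for 57: 16 -> 20 -> 32 -> 38 -> 58 -> 51 -> 57
Found: True
Comparisons: 7


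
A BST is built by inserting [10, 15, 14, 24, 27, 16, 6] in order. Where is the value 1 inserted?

Starting tree (level order): [10, 6, 15, None, None, 14, 24, None, None, 16, 27]
Insertion path: 10 -> 6
Result: insert 1 as left child of 6
Final tree (level order): [10, 6, 15, 1, None, 14, 24, None, None, None, None, 16, 27]


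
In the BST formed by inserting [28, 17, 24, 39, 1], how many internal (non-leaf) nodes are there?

Tree built from: [28, 17, 24, 39, 1]
Tree (level-order array): [28, 17, 39, 1, 24]
Rule: An internal node has at least one child.
Per-node child counts:
  node 28: 2 child(ren)
  node 17: 2 child(ren)
  node 1: 0 child(ren)
  node 24: 0 child(ren)
  node 39: 0 child(ren)
Matching nodes: [28, 17]
Count of internal (non-leaf) nodes: 2
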